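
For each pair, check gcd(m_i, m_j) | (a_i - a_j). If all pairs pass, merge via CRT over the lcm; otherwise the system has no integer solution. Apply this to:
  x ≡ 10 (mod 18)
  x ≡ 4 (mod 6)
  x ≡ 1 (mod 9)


Moduli 18, 6, 9 are not pairwise coprime, so CRT works modulo lcm(m_i) when all pairwise compatibility conditions hold.
Pairwise compatibility: gcd(m_i, m_j) must divide a_i - a_j for every pair.
Merge one congruence at a time:
  Start: x ≡ 10 (mod 18).
  Combine with x ≡ 4 (mod 6): gcd(18, 6) = 6; 4 - 10 = -6, which IS divisible by 6, so compatible.
    Write x = 10 + 18·t and substitute into x ≡ 4 (mod 6): 18·t ≡ 4 − 10 = -6 (mod 6).
    Divide the congruence (and modulus) by g = 6: 3·t ≡ -1 (mod 1).
    Modulo 1 every t works; take t = 0.
    Then x = 10 + 18·0 = 10, valid modulo lcm(18, 6) = 18: x ≡ 10 (mod 18).
  Combine with x ≡ 1 (mod 9): gcd(18, 9) = 9; 1 - 10 = -9, which IS divisible by 9, so compatible.
    Write x = 10 + 18·t and substitute into x ≡ 1 (mod 9): 18·t ≡ 1 − 10 = -9 (mod 9).
    Divide the congruence (and modulus) by g = 9: 2·t ≡ -1 (mod 1).
    Modulo 1 every t works; take t = 0.
    Then x = 10 + 18·0 = 10, valid modulo lcm(18, 9) = 18: x ≡ 10 (mod 18).
Verify: 10 mod 18 = 10, 10 mod 6 = 4, 10 mod 9 = 1.

x ≡ 10 (mod 18).


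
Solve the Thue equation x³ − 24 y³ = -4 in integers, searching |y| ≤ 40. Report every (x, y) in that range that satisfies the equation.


The equation is x³ - 24y³ = -4. For fixed y, x³ = 24·y³ − 4, so a solution requires the RHS to be a perfect cube.
Strategy: iterate y from -40 to 40, compute RHS = 24·y³ − 4, and check whether it is a (positive or negative) perfect cube.
Check small values of y:
  y = 0: RHS = -4 is not a perfect cube.
  y = 1: RHS = 20 is not a perfect cube.
  y = -1: RHS = -28 is not a perfect cube.
  y = 2: RHS = 188 is not a perfect cube.
  y = -2: RHS = -196 is not a perfect cube.
  y = 3: RHS = 644 is not a perfect cube.
  y = -3: RHS = -652 is not a perfect cube.
Continuing the search up to |y| = 40 finds no solutions either.
No (x, y) in the scanned range satisfies the equation.

No integer solutions with |y| ≤ 40.


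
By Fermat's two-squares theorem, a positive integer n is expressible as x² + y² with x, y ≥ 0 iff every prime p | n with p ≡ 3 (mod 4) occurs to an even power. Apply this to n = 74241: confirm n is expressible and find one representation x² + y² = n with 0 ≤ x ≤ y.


Step 1: Factor n = 74241 = 3^2 · 73 · 113.
Step 2: Check the mod-4 condition on each prime factor: 3 ≡ 3 (mod 4), exponent 2 (must be even); 73 ≡ 1 (mod 4), exponent 1; 113 ≡ 1 (mod 4), exponent 1.
All primes ≡ 3 (mod 4) appear to even exponent (or don't appear), so by the two-squares theorem n IS expressible as a sum of two squares.
Step 3: Build a representation. Group n = k² · m with k = 3 and m = 73 · 113 = 8249 (a product of primes ≡ 1 (mod 4)); a representation of m scales to one of n via (k·x)² + (k·y)² = k²(x² + y²). Each prime p ≡ 1 (mod 4) is itself a sum of two squares; find a² by testing p − a² for a perfect square:
  73: 73 − 1² = 72, 73 − 2² = 69, 73 − 3² = 64 = 8² ⇒ 73 = 3² + 8².
  113: 113 − 1² = 112, 113 − 2² = 109, 113 − 3² = 104, 113 − 4² = 97, 113 − 5² = 88, 113 − 6² = 77, 113 − 7² = 64 = 8² ⇒ 113 = 7² + 8².
  Combine using the Brahmagupta–Fibonacci identity (a² + b²)(c² + d²) = (ac − bd)² + (ad + bc)² = (ac + bd)² + (ad − bc)²:
  73 · 113 = 8249: from (3² + 8²)(7² + 8²), take (3·7 − 8·8, 3·8 + 8·7) = (21 − 64, 24 + 56) = (-43, 80); dropping signs (only squares matter) gives (43, 80); check 43² + 80² = 1849 + 6400 = 8249 ✓.
  Scale by k = 3: (3·43, 3·80) = (129, 240).
Step 4: Order so x ≤ y and verify: 129² + 240² = 16641 + 57600 = 74241 = n. ✓

n = 74241 = 129² + 240² (one valid representation with x ≤ y).


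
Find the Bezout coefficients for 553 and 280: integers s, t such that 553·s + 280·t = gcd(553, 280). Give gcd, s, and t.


Euclidean algorithm on (553, 280) — divide until remainder is 0:
  553 = 1 · 280 + 273
  280 = 1 · 273 + 7
  273 = 39 · 7 + 0
gcd(553, 280) = 7.
Track Bezout coefficients alongside the remainders: start with r₀ = 553 = a·1 + b·0 (s = 1, t = 0) and r₁ = 280 = a·0 + b·1 (s = 0, t = 1); each new remainder r_{k+1} = r_{k-1} − q_k·r_k inherits s_{k+1} = s_{k-1} − q_k·s_k, t_{k+1} = t_{k-1} − q_k·t_k, so r_k = a·s_k + b·t_k at every step:
  q = 1: r = 273, s = 1 − 1·0 = 1, t = 0 − 1·1 = -1  (check: 553·1 + 280·(-1) = 273)
  q = 1: r = 7, s = 0 − 1·1 = -1, t = 1 − 1·(-1) = 2  (check: 553·(-1) + 280·2 = 7)
The row with r = 7 (the gcd) gives the Bezout coefficients s = -1, t = 2.
Result: 553 · (-1) + 280 · (2) = 7.

gcd(553, 280) = 7; s = -1, t = 2 (check: 553·(-1) + 280·2 = 7).


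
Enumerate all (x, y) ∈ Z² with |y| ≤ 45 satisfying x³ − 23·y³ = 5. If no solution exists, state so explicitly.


The equation is x³ - 23y³ = 5. For fixed y, x³ = 23·y³ + 5, so a solution requires the RHS to be a perfect cube.
Strategy: iterate y from -45 to 45, compute RHS = 23·y³ + 5, and check whether it is a (positive or negative) perfect cube.
Check small values of y:
  y = 0: RHS = 5 is not a perfect cube.
  y = 1: RHS = 28 is not a perfect cube.
  y = -1: RHS = -18 is not a perfect cube.
  y = 2: RHS = 189 is not a perfect cube.
  y = -2: RHS = -179 is not a perfect cube.
  y = 3: RHS = 626 is not a perfect cube.
  y = -3: RHS = -616 is not a perfect cube.
Continuing the search up to |y| = 45 finds no solutions either.
No (x, y) in the scanned range satisfies the equation.

No integer solutions with |y| ≤ 45.


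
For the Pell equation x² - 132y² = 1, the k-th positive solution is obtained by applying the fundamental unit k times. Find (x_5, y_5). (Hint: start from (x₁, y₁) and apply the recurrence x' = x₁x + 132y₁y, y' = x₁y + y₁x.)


Step 1: Find the fundamental solution (x₁, y₁) of x² - 132y² = 1.
  Expand √132 as a continued fraction. a₀ = ⌊√132⌋ = 11; iterate m_{k+1} = d_k·a_k − m_k, d_{k+1} = (132 − m_{k+1}²)/d_k, a_{k+1} = ⌊(a₀ + m_{k+1})/d_{k+1}⌋ (starting m₀ = 0, d₀ = 1), with convergents p_k = a_k·p_{k-1} + p_{k-2}, q_k = a_k·q_{k-1} + q_{k-2} (p₋₁ = 1, q₋₁ = 0):
  k = 0: a₀ = 11; p₀/q₀ = 11/1; p₀² − 132·q₀² = 121 − 132 = -11.
  k = 1: m = 11, d = 11, a = ⌊(11 + 11)/11⌋ = 2; p/q = (2·11 + 1)/(2·1 + 0) = 23/2; p² − 132·q² = 529 − 528 = 1.
  The first convergent with p² − 132·q² = 1 gives the fundamental solution (x₁, y₁) = (23, 2).
Step 2: Apply the recurrence (x_{n+1}, y_{n+1}) = (x₁x_n + 132y₁y_n, x₁y_n + y₁x_n) repeatedly.
  From (x_1, y_1) = (23, 2): x_2 = 23·23 + 132·2·2 = 1057; y_2 = 23·2 + 2·23 = 92.
  From (x_2, y_2) = (1057, 92): x_3 = 23·1057 + 132·2·92 = 48599; y_3 = 23·92 + 2·1057 = 4230.
  From (x_3, y_3) = (48599, 4230): x_4 = 23·48599 + 132·2·4230 = 2234497; y_4 = 23·4230 + 2·48599 = 194488.
  From (x_4, y_4) = (2234497, 194488): x_5 = 23·2234497 + 132·2·194488 = 102738263; y_5 = 23·194488 + 2·2234497 = 8942218.
Step 3: Verify x_5² - 132·y_5² = 10555150684257169 - 10555150684257168 = 1 (should be 1). ✓

(x_1, y_1) = (23, 2); (x_5, y_5) = (102738263, 8942218).


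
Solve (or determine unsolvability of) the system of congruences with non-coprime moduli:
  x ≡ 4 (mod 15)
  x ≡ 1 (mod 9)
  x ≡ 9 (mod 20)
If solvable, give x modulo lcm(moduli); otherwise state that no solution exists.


Moduli 15, 9, 20 are not pairwise coprime, so CRT works modulo lcm(m_i) when all pairwise compatibility conditions hold.
Pairwise compatibility: gcd(m_i, m_j) must divide a_i - a_j for every pair.
Merge one congruence at a time:
  Start: x ≡ 4 (mod 15).
  Combine with x ≡ 1 (mod 9): gcd(15, 9) = 3; 1 - 4 = -3, which IS divisible by 3, so compatible.
    Write x = 4 + 15·t and substitute into x ≡ 1 (mod 9): 15·t ≡ 1 − 4 = -3 (mod 9).
    Divide the congruence (and modulus) by g = 3: 5·t ≡ -1 (mod 3).
    Reduce coefficients mod 3: 2·t ≡ 2 (mod 3).
    The inverse of 2 mod 3 is 2 (since 2·2 = 4 = 1·3 + 1), so t ≡ 2·2 = 4 ≡ 1 (mod 3).
    Then x = 4 + 15·1 = 19, valid modulo lcm(15, 9) = 45: x ≡ 19 (mod 45).
  Combine with x ≡ 9 (mod 20): gcd(45, 20) = 5; 9 - 19 = -10, which IS divisible by 5, so compatible.
    Write x = 19 + 45·t and substitute into x ≡ 9 (mod 20): 45·t ≡ 9 − 19 = -10 (mod 20).
    Divide the congruence (and modulus) by g = 5: 9·t ≡ -2 (mod 4).
    Reduce coefficients mod 4: 1·t ≡ 2 (mod 4).
    So t ≡ 2 (mod 4).
    Then x = 19 + 45·2 = 109, valid modulo lcm(45, 20) = 180: x ≡ 109 (mod 180).
Verify: 109 mod 15 = 4, 109 mod 9 = 1, 109 mod 20 = 9.

x ≡ 109 (mod 180).


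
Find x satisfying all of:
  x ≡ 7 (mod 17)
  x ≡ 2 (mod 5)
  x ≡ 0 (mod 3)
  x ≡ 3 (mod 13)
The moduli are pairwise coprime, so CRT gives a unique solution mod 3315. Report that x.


Product of moduli M = 17 · 5 · 3 · 13 = 3315.
Merge one congruence at a time:
  Start: x ≡ 7 (mod 17).
  Combine with x ≡ 2 (mod 5); new modulus lcm = 85.
    Write x = 7 + 17·t and substitute into x ≡ 2 (mod 5): 17·t ≡ 2 − 7 = -5 (mod 5).
    Reduce coefficients mod 5: 2·t ≡ 0 (mod 5).
    The inverse of 2 mod 5 is 3 (since 2·3 = 6 = 1·5 + 1), so t ≡ 3·0 = 0 ≡ 0 (mod 5).
    Then x = 7 + 17·0 = 7, valid modulo lcm(17, 5) = 85: x ≡ 7 (mod 85).
  Combine with x ≡ 0 (mod 3); new modulus lcm = 255.
    Write x = 7 + 85·t and substitute into x ≡ 0 (mod 3): 85·t ≡ 0 − 7 = -7 (mod 3).
    Reduce coefficients mod 3: 1·t ≡ 2 (mod 3).
    So t ≡ 2 (mod 3).
    Then x = 7 + 85·2 = 177, valid modulo lcm(85, 3) = 255: x ≡ 177 (mod 255).
  Combine with x ≡ 3 (mod 13); new modulus lcm = 3315.
    Write x = 177 + 255·t and substitute into x ≡ 3 (mod 13): 255·t ≡ 3 − 177 = -174 (mod 13).
    Reduce coefficients mod 13: 8·t ≡ 8 (mod 13).
    The inverse of 8 mod 13 is 5 (since 8·5 = 40 = 3·13 + 1), so t ≡ 5·8 = 40 ≡ 1 (mod 13).
    Then x = 177 + 255·1 = 432, valid modulo lcm(255, 13) = 3315: x ≡ 432 (mod 3315).
Verify against each original: 432 mod 17 = 7, 432 mod 5 = 2, 432 mod 3 = 0, 432 mod 13 = 3.

x ≡ 432 (mod 3315).


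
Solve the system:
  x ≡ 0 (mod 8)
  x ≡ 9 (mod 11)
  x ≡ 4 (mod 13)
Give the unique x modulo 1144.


Moduli 8, 11, 13 are pairwise coprime; by CRT there is a unique solution modulo M = 8 · 11 · 13 = 1144.
Solve pairwise, accumulating the modulus:
  Start with x ≡ 0 (mod 8).
  Combine with x ≡ 9 (mod 11): since gcd(8, 11) = 1, we get a unique residue mod 88.
    Write x = 0 + 8·t and substitute into x ≡ 9 (mod 11): 8·t ≡ 9 − 0 = 9 (mod 11).
    The inverse of 8 mod 11 is 7 (since 8·7 = 56 = 5·11 + 1), so t ≡ 7·9 = 63 ≡ 8 (mod 11).
    Then x = 0 + 8·8 = 64, valid modulo lcm(8, 11) = 88: x ≡ 64 (mod 88).
  Combine with x ≡ 4 (mod 13): since gcd(88, 13) = 1, we get a unique residue mod 1144.
    Write x = 64 + 88·t and substitute into x ≡ 4 (mod 13): 88·t ≡ 4 − 64 = -60 (mod 13).
    Reduce coefficients mod 13: 10·t ≡ 5 (mod 13).
    The inverse of 10 mod 13 is 4 (since 10·4 = 40 = 3·13 + 1), so t ≡ 4·5 = 20 ≡ 7 (mod 13).
    Then x = 64 + 88·7 = 680, valid modulo lcm(88, 13) = 1144: x ≡ 680 (mod 1144).
Verify: 680 mod 8 = 0 ✓, 680 mod 11 = 9 ✓, 680 mod 13 = 4 ✓.

x ≡ 680 (mod 1144).


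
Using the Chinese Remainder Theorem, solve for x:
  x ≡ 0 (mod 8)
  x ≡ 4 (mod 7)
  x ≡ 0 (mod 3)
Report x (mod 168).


Moduli 8, 7, 3 are pairwise coprime; by CRT there is a unique solution modulo M = 8 · 7 · 3 = 168.
Solve pairwise, accumulating the modulus:
  Start with x ≡ 0 (mod 8).
  Combine with x ≡ 4 (mod 7): since gcd(8, 7) = 1, we get a unique residue mod 56.
    Write x = 0 + 8·t and substitute into x ≡ 4 (mod 7): 8·t ≡ 4 − 0 = 4 (mod 7).
    Reduce coefficients mod 7: 1·t ≡ 4 (mod 7).
    So t ≡ 4 (mod 7).
    Then x = 0 + 8·4 = 32, valid modulo lcm(8, 7) = 56: x ≡ 32 (mod 56).
  Combine with x ≡ 0 (mod 3): since gcd(56, 3) = 1, we get a unique residue mod 168.
    Write x = 32 + 56·t and substitute into x ≡ 0 (mod 3): 56·t ≡ 0 − 32 = -32 (mod 3).
    Reduce coefficients mod 3: 2·t ≡ 1 (mod 3).
    The inverse of 2 mod 3 is 2 (since 2·2 = 4 = 1·3 + 1), so t ≡ 2·1 = 2 ≡ 2 (mod 3).
    Then x = 32 + 56·2 = 144, valid modulo lcm(56, 3) = 168: x ≡ 144 (mod 168).
Verify: 144 mod 8 = 0 ✓, 144 mod 7 = 4 ✓, 144 mod 3 = 0 ✓.

x ≡ 144 (mod 168).


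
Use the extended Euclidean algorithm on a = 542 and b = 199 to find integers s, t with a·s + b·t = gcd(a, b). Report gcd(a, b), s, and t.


Euclidean algorithm on (542, 199) — divide until remainder is 0:
  542 = 2 · 199 + 144
  199 = 1 · 144 + 55
  144 = 2 · 55 + 34
  55 = 1 · 34 + 21
  34 = 1 · 21 + 13
  21 = 1 · 13 + 8
  13 = 1 · 8 + 5
  8 = 1 · 5 + 3
  5 = 1 · 3 + 2
  3 = 1 · 2 + 1
  2 = 2 · 1 + 0
gcd(542, 199) = 1.
Track Bezout coefficients alongside the remainders: start with r₀ = 542 = a·1 + b·0 (s = 1, t = 0) and r₁ = 199 = a·0 + b·1 (s = 0, t = 1); each new remainder r_{k+1} = r_{k-1} − q_k·r_k inherits s_{k+1} = s_{k-1} − q_k·s_k, t_{k+1} = t_{k-1} − q_k·t_k, so r_k = a·s_k + b·t_k at every step:
  q = 2: r = 144, s = 1 − 2·0 = 1, t = 0 − 2·1 = -2  (check: 542·1 + 199·(-2) = 144)
  q = 1: r = 55, s = 0 − 1·1 = -1, t = 1 − 1·(-2) = 3  (check: 542·(-1) + 199·3 = 55)
  q = 2: r = 34, s = 1 − 2·(-1) = 3, t = -2 − 2·3 = -8  (check: 542·3 + 199·(-8) = 34)
  q = 1: r = 21, s = -1 − 1·3 = -4, t = 3 − 1·(-8) = 11  (check: 542·(-4) + 199·11 = 21)
  q = 1: r = 13, s = 3 − 1·(-4) = 7, t = -8 − 1·11 = -19  (check: 542·7 + 199·(-19) = 13)
  q = 1: r = 8, s = -4 − 1·7 = -11, t = 11 − 1·(-19) = 30  (check: 542·(-11) + 199·30 = 8)
  q = 1: r = 5, s = 7 − 1·(-11) = 18, t = -19 − 1·30 = -49  (check: 542·18 + 199·(-49) = 5)
  q = 1: r = 3, s = -11 − 1·18 = -29, t = 30 − 1·(-49) = 79  (check: 542·(-29) + 199·79 = 3)
  q = 1: r = 2, s = 18 − 1·(-29) = 47, t = -49 − 1·79 = -128  (check: 542·47 + 199·(-128) = 2)
  q = 1: r = 1, s = -29 − 1·47 = -76, t = 79 − 1·(-128) = 207  (check: 542·(-76) + 199·207 = 1)
The row with r = 1 (the gcd) gives the Bezout coefficients s = -76, t = 207.
Result: 542 · (-76) + 199 · (207) = 1.

gcd(542, 199) = 1; s = -76, t = 207 (check: 542·(-76) + 199·207 = 1).


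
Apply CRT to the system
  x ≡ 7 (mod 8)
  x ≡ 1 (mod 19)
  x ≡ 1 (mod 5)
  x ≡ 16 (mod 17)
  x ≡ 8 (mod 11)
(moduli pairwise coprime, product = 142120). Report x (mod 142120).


Product of moduli M = 8 · 19 · 5 · 17 · 11 = 142120.
Merge one congruence at a time:
  Start: x ≡ 7 (mod 8).
  Combine with x ≡ 1 (mod 19); new modulus lcm = 152.
    Write x = 7 + 8·t and substitute into x ≡ 1 (mod 19): 8·t ≡ 1 − 7 = -6 (mod 19).
    Reduce coefficients mod 19: 8·t ≡ 13 (mod 19).
    The inverse of 8 mod 19 is 12 (since 8·12 = 96 = 5·19 + 1), so t ≡ 12·13 = 156 ≡ 4 (mod 19).
    Then x = 7 + 8·4 = 39, valid modulo lcm(8, 19) = 152: x ≡ 39 (mod 152).
  Combine with x ≡ 1 (mod 5); new modulus lcm = 760.
    Write x = 39 + 152·t and substitute into x ≡ 1 (mod 5): 152·t ≡ 1 − 39 = -38 (mod 5).
    Reduce coefficients mod 5: 2·t ≡ 2 (mod 5).
    The inverse of 2 mod 5 is 3 (since 2·3 = 6 = 1·5 + 1), so t ≡ 3·2 = 6 ≡ 1 (mod 5).
    Then x = 39 + 152·1 = 191, valid modulo lcm(152, 5) = 760: x ≡ 191 (mod 760).
  Combine with x ≡ 16 (mod 17); new modulus lcm = 12920.
    Write x = 191 + 760·t and substitute into x ≡ 16 (mod 17): 760·t ≡ 16 − 191 = -175 (mod 17).
    Reduce coefficients mod 17: 12·t ≡ 12 (mod 17).
    The inverse of 12 mod 17 is 10 (since 12·10 = 120 = 7·17 + 1), so t ≡ 10·12 = 120 ≡ 1 (mod 17).
    Then x = 191 + 760·1 = 951, valid modulo lcm(760, 17) = 12920: x ≡ 951 (mod 12920).
  Combine with x ≡ 8 (mod 11); new modulus lcm = 142120.
    Write x = 951 + 12920·t and substitute into x ≡ 8 (mod 11): 12920·t ≡ 8 − 951 = -943 (mod 11).
    Reduce coefficients mod 11: 6·t ≡ 3 (mod 11).
    The inverse of 6 mod 11 is 2 (since 6·2 = 12 = 1·11 + 1), so t ≡ 2·3 = 6 ≡ 6 (mod 11).
    Then x = 951 + 12920·6 = 78471, valid modulo lcm(12920, 11) = 142120: x ≡ 78471 (mod 142120).
Verify against each original: 78471 mod 8 = 7, 78471 mod 19 = 1, 78471 mod 5 = 1, 78471 mod 17 = 16, 78471 mod 11 = 8.

x ≡ 78471 (mod 142120).


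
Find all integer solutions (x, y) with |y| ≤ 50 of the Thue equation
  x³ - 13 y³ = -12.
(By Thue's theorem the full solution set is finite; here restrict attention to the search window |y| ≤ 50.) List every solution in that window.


The equation is x³ - 13y³ = -12. For fixed y, x³ = 13·y³ − 12, so a solution requires the RHS to be a perfect cube.
Strategy: iterate y from -50 to 50, compute RHS = 13·y³ − 12, and check whether it is a (positive or negative) perfect cube.
Check small values of y:
  y = 0: RHS = -12 is not a perfect cube.
  y = 1: RHS = 1 = (1)³ ⇒ x = 1 works.
  y = -1: RHS = -25 is not a perfect cube.
  y = 2: RHS = 92 is not a perfect cube.
  y = -2: RHS = -116 is not a perfect cube.
  y = 3: RHS = 339 is not a perfect cube.
  y = -3: RHS = -363 is not a perfect cube.
Continuing the search up to |y| = 50 finds no further solutions beyond those listed.
Collected solutions: (1, 1).

Solutions (with |y| ≤ 50): (1, 1).


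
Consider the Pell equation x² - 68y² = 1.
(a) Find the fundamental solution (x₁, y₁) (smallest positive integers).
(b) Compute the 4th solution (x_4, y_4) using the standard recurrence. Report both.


Step 1: Find the fundamental solution (x₁, y₁) of x² - 68y² = 1.
  Expand √68 as a continued fraction. a₀ = ⌊√68⌋ = 8; iterate m_{k+1} = d_k·a_k − m_k, d_{k+1} = (68 − m_{k+1}²)/d_k, a_{k+1} = ⌊(a₀ + m_{k+1})/d_{k+1}⌋ (starting m₀ = 0, d₀ = 1), with convergents p_k = a_k·p_{k-1} + p_{k-2}, q_k = a_k·q_{k-1} + q_{k-2} (p₋₁ = 1, q₋₁ = 0):
  k = 0: a₀ = 8; p₀/q₀ = 8/1; p₀² − 68·q₀² = 64 − 68 = -4.
  k = 1: m = 8, d = 4, a = ⌊(8 + 8)/4⌋ = 4; p/q = (4·8 + 1)/(4·1 + 0) = 33/4; p² − 68·q² = 1089 − 1088 = 1.
  The first convergent with p² − 68·q² = 1 gives the fundamental solution (x₁, y₁) = (33, 4).
Step 2: Apply the recurrence (x_{n+1}, y_{n+1}) = (x₁x_n + 68y₁y_n, x₁y_n + y₁x_n) repeatedly.
  From (x_1, y_1) = (33, 4): x_2 = 33·33 + 68·4·4 = 2177; y_2 = 33·4 + 4·33 = 264.
  From (x_2, y_2) = (2177, 264): x_3 = 33·2177 + 68·4·264 = 143649; y_3 = 33·264 + 4·2177 = 17420.
  From (x_3, y_3) = (143649, 17420): x_4 = 33·143649 + 68·4·17420 = 9478657; y_4 = 33·17420 + 4·143649 = 1149456.
Step 3: Verify x_4² - 68·y_4² = 89844938523649 - 89844938523648 = 1 (should be 1). ✓

(x_1, y_1) = (33, 4); (x_4, y_4) = (9478657, 1149456).


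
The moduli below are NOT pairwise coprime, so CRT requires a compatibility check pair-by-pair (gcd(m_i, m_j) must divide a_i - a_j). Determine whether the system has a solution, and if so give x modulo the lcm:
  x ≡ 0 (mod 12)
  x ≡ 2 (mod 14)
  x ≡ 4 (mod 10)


Moduli 12, 14, 10 are not pairwise coprime, so CRT works modulo lcm(m_i) when all pairwise compatibility conditions hold.
Pairwise compatibility: gcd(m_i, m_j) must divide a_i - a_j for every pair.
Merge one congruence at a time:
  Start: x ≡ 0 (mod 12).
  Combine with x ≡ 2 (mod 14): gcd(12, 14) = 2; 2 - 0 = 2, which IS divisible by 2, so compatible.
    Write x = 0 + 12·t and substitute into x ≡ 2 (mod 14): 12·t ≡ 2 − 0 = 2 (mod 14).
    Divide the congruence (and modulus) by g = 2: 6·t ≡ 1 (mod 7).
    The inverse of 6 mod 7 is 6 (since 6·6 = 36 = 5·7 + 1), so t ≡ 6·1 = 6 ≡ 6 (mod 7).
    Then x = 0 + 12·6 = 72, valid modulo lcm(12, 14) = 84: x ≡ 72 (mod 84).
  Combine with x ≡ 4 (mod 10): gcd(84, 10) = 2; 4 - 72 = -68, which IS divisible by 2, so compatible.
    Write x = 72 + 84·t and substitute into x ≡ 4 (mod 10): 84·t ≡ 4 − 72 = -68 (mod 10).
    Divide the congruence (and modulus) by g = 2: 42·t ≡ -34 (mod 5).
    Reduce coefficients mod 5: 2·t ≡ 1 (mod 5).
    The inverse of 2 mod 5 is 3 (since 2·3 = 6 = 1·5 + 1), so t ≡ 3·1 = 3 ≡ 3 (mod 5).
    Then x = 72 + 84·3 = 324, valid modulo lcm(84, 10) = 420: x ≡ 324 (mod 420).
Verify: 324 mod 12 = 0, 324 mod 14 = 2, 324 mod 10 = 4.

x ≡ 324 (mod 420).


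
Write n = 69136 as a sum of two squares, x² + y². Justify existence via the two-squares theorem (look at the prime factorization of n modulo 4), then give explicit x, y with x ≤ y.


Step 1: Factor n = 69136 = 2^4 · 29 · 149.
Step 2: Check the mod-4 condition on each prime factor: 2 = 2 (special); 29 ≡ 1 (mod 4), exponent 1; 149 ≡ 1 (mod 4), exponent 1.
All primes ≡ 3 (mod 4) appear to even exponent (or don't appear), so by the two-squares theorem n IS expressible as a sum of two squares.
Step 3: Build a representation. Group n = k² · m with k = 4 and m = 29 · 149 = 4321 (a product of primes ≡ 1 (mod 4)); a representation of m scales to one of n via (k·x)² + (k·y)² = k²(x² + y²). Each prime p ≡ 1 (mod 4) is itself a sum of two squares; find a² by testing p − a² for a perfect square:
  29: 29 − 1² = 28, 29 − 2² = 25 = 5² ⇒ 29 = 2² + 5².
  149: 149 − 1² = 148, 149 − 2² = 145, 149 − 3² = 140, 149 − 4² = 133, 149 − 5² = 124, 149 − 6² = 113, 149 − 7² = 100 = 10² ⇒ 149 = 7² + 10².
  Combine using the Brahmagupta–Fibonacci identity (a² + b²)(c² + d²) = (ac − bd)² + (ad + bc)² = (ac + bd)² + (ad − bc)²:
  29 · 149 = 4321: from (2² + 5²)(7² + 10²), take (2·7 − 5·10, 2·10 + 5·7) = (14 − 50, 20 + 35) = (-36, 55); dropping signs (only squares matter) gives (36, 55); check 36² + 55² = 1296 + 3025 = 4321 ✓.
  Scale by k = 4: (4·36, 4·55) = (144, 220).
Step 4: Order so x ≤ y and verify: 144² + 220² = 20736 + 48400 = 69136 = n. ✓

n = 69136 = 144² + 220² (one valid representation with x ≤ y).


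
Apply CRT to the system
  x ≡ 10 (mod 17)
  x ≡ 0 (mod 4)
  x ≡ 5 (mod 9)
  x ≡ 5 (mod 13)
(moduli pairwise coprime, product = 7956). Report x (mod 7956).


Product of moduli M = 17 · 4 · 9 · 13 = 7956.
Merge one congruence at a time:
  Start: x ≡ 10 (mod 17).
  Combine with x ≡ 0 (mod 4); new modulus lcm = 68.
    Write x = 10 + 17·t and substitute into x ≡ 0 (mod 4): 17·t ≡ 0 − 10 = -10 (mod 4).
    Reduce coefficients mod 4: 1·t ≡ 2 (mod 4).
    So t ≡ 2 (mod 4).
    Then x = 10 + 17·2 = 44, valid modulo lcm(17, 4) = 68: x ≡ 44 (mod 68).
  Combine with x ≡ 5 (mod 9); new modulus lcm = 612.
    Write x = 44 + 68·t and substitute into x ≡ 5 (mod 9): 68·t ≡ 5 − 44 = -39 (mod 9).
    Reduce coefficients mod 9: 5·t ≡ 6 (mod 9).
    The inverse of 5 mod 9 is 2 (since 5·2 = 10 = 1·9 + 1), so t ≡ 2·6 = 12 ≡ 3 (mod 9).
    Then x = 44 + 68·3 = 248, valid modulo lcm(68, 9) = 612: x ≡ 248 (mod 612).
  Combine with x ≡ 5 (mod 13); new modulus lcm = 7956.
    Write x = 248 + 612·t and substitute into x ≡ 5 (mod 13): 612·t ≡ 5 − 248 = -243 (mod 13).
    Reduce coefficients mod 13: 1·t ≡ 4 (mod 13).
    So t ≡ 4 (mod 13).
    Then x = 248 + 612·4 = 2696, valid modulo lcm(612, 13) = 7956: x ≡ 2696 (mod 7956).
Verify against each original: 2696 mod 17 = 10, 2696 mod 4 = 0, 2696 mod 9 = 5, 2696 mod 13 = 5.

x ≡ 2696 (mod 7956).


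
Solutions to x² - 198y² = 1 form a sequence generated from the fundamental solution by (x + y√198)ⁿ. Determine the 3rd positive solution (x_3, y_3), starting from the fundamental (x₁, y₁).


Step 1: Find the fundamental solution (x₁, y₁) of x² - 198y² = 1.
  Expand √198 as a continued fraction. a₀ = ⌊√198⌋ = 14; iterate m_{k+1} = d_k·a_k − m_k, d_{k+1} = (198 − m_{k+1}²)/d_k, a_{k+1} = ⌊(a₀ + m_{k+1})/d_{k+1}⌋ (starting m₀ = 0, d₀ = 1), with convergents p_k = a_k·p_{k-1} + p_{k-2}, q_k = a_k·q_{k-1} + q_{k-2} (p₋₁ = 1, q₋₁ = 0):
  k = 0: a₀ = 14; p₀/q₀ = 14/1; p₀² − 198·q₀² = 196 − 198 = -2.
  k = 1: m = 14, d = 2, a = ⌊(14 + 14)/2⌋ = 14; p/q = (14·14 + 1)/(14·1 + 0) = 197/14; p² − 198·q² = 38809 − 38808 = 1.
  The first convergent with p² − 198·q² = 1 gives the fundamental solution (x₁, y₁) = (197, 14).
Step 2: Apply the recurrence (x_{n+1}, y_{n+1}) = (x₁x_n + 198y₁y_n, x₁y_n + y₁x_n) repeatedly.
  From (x_1, y_1) = (197, 14): x_2 = 197·197 + 198·14·14 = 77617; y_2 = 197·14 + 14·197 = 5516.
  From (x_2, y_2) = (77617, 5516): x_3 = 197·77617 + 198·14·5516 = 30580901; y_3 = 197·5516 + 14·77617 = 2173290.
Step 3: Verify x_3² - 198·y_3² = 935191505971801 - 935191505971800 = 1 (should be 1). ✓

(x_1, y_1) = (197, 14); (x_3, y_3) = (30580901, 2173290).


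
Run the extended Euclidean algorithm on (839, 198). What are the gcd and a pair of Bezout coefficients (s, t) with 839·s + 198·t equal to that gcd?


Euclidean algorithm on (839, 198) — divide until remainder is 0:
  839 = 4 · 198 + 47
  198 = 4 · 47 + 10
  47 = 4 · 10 + 7
  10 = 1 · 7 + 3
  7 = 2 · 3 + 1
  3 = 3 · 1 + 0
gcd(839, 198) = 1.
Track Bezout coefficients alongside the remainders: start with r₀ = 839 = a·1 + b·0 (s = 1, t = 0) and r₁ = 198 = a·0 + b·1 (s = 0, t = 1); each new remainder r_{k+1} = r_{k-1} − q_k·r_k inherits s_{k+1} = s_{k-1} − q_k·s_k, t_{k+1} = t_{k-1} − q_k·t_k, so r_k = a·s_k + b·t_k at every step:
  q = 4: r = 47, s = 1 − 4·0 = 1, t = 0 − 4·1 = -4  (check: 839·1 + 198·(-4) = 47)
  q = 4: r = 10, s = 0 − 4·1 = -4, t = 1 − 4·(-4) = 17  (check: 839·(-4) + 198·17 = 10)
  q = 4: r = 7, s = 1 − 4·(-4) = 17, t = -4 − 4·17 = -72  (check: 839·17 + 198·(-72) = 7)
  q = 1: r = 3, s = -4 − 1·17 = -21, t = 17 − 1·(-72) = 89  (check: 839·(-21) + 198·89 = 3)
  q = 2: r = 1, s = 17 − 2·(-21) = 59, t = -72 − 2·89 = -250  (check: 839·59 + 198·(-250) = 1)
The row with r = 1 (the gcd) gives the Bezout coefficients s = 59, t = -250.
Result: 839 · (59) + 198 · (-250) = 1.

gcd(839, 198) = 1; s = 59, t = -250 (check: 839·59 + 198·(-250) = 1).


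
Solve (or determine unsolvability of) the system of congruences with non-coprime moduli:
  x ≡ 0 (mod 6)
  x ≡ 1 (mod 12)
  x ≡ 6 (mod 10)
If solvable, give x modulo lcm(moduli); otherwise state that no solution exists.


Moduli 6, 12, 10 are not pairwise coprime, so CRT works modulo lcm(m_i) when all pairwise compatibility conditions hold.
Pairwise compatibility: gcd(m_i, m_j) must divide a_i - a_j for every pair.
Merge one congruence at a time:
  Start: x ≡ 0 (mod 6).
  Combine with x ≡ 1 (mod 12): gcd(6, 12) = 6, and 1 - 0 = 1 is NOT divisible by 6.
    ⇒ system is inconsistent (no integer solution).

No solution (the system is inconsistent).


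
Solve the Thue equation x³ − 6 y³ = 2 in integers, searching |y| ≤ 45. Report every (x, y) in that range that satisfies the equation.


The equation is x³ - 6y³ = 2. For fixed y, x³ = 6·y³ + 2, so a solution requires the RHS to be a perfect cube.
Strategy: iterate y from -45 to 45, compute RHS = 6·y³ + 2, and check whether it is a (positive or negative) perfect cube.
Check small values of y:
  y = 0: RHS = 2 is not a perfect cube.
  y = 1: RHS = 8 = (2)³ ⇒ x = 2 works.
  y = -1: RHS = -4 is not a perfect cube.
  y = 2: RHS = 50 is not a perfect cube.
  y = -2: RHS = -46 is not a perfect cube.
  y = 3: RHS = 164 is not a perfect cube.
  y = -3: RHS = -160 is not a perfect cube.
Continuing the search up to |y| = 45 finds no further solutions beyond those listed.
Collected solutions: (2, 1).

Solutions (with |y| ≤ 45): (2, 1).


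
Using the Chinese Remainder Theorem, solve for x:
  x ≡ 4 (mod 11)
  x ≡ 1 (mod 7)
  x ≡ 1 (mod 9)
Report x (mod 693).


Moduli 11, 7, 9 are pairwise coprime; by CRT there is a unique solution modulo M = 11 · 7 · 9 = 693.
Solve pairwise, accumulating the modulus:
  Start with x ≡ 4 (mod 11).
  Combine with x ≡ 1 (mod 7): since gcd(11, 7) = 1, we get a unique residue mod 77.
    Write x = 4 + 11·t and substitute into x ≡ 1 (mod 7): 11·t ≡ 1 − 4 = -3 (mod 7).
    Reduce coefficients mod 7: 4·t ≡ 4 (mod 7).
    The inverse of 4 mod 7 is 2 (since 4·2 = 8 = 1·7 + 1), so t ≡ 2·4 = 8 ≡ 1 (mod 7).
    Then x = 4 + 11·1 = 15, valid modulo lcm(11, 7) = 77: x ≡ 15 (mod 77).
  Combine with x ≡ 1 (mod 9): since gcd(77, 9) = 1, we get a unique residue mod 693.
    Write x = 15 + 77·t and substitute into x ≡ 1 (mod 9): 77·t ≡ 1 − 15 = -14 (mod 9).
    Reduce coefficients mod 9: 5·t ≡ 4 (mod 9).
    The inverse of 5 mod 9 is 2 (since 5·2 = 10 = 1·9 + 1), so t ≡ 2·4 = 8 ≡ 8 (mod 9).
    Then x = 15 + 77·8 = 631, valid modulo lcm(77, 9) = 693: x ≡ 631 (mod 693).
Verify: 631 mod 11 = 4 ✓, 631 mod 7 = 1 ✓, 631 mod 9 = 1 ✓.

x ≡ 631 (mod 693).


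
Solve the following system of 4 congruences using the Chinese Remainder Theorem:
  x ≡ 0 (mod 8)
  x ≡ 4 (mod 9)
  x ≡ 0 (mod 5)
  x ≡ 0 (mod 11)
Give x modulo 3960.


Product of moduli M = 8 · 9 · 5 · 11 = 3960.
Merge one congruence at a time:
  Start: x ≡ 0 (mod 8).
  Combine with x ≡ 4 (mod 9); new modulus lcm = 72.
    Write x = 0 + 8·t and substitute into x ≡ 4 (mod 9): 8·t ≡ 4 − 0 = 4 (mod 9).
    The inverse of 8 mod 9 is 8 (since 8·8 = 64 = 7·9 + 1), so t ≡ 8·4 = 32 ≡ 5 (mod 9).
    Then x = 0 + 8·5 = 40, valid modulo lcm(8, 9) = 72: x ≡ 40 (mod 72).
  Combine with x ≡ 0 (mod 5); new modulus lcm = 360.
    Write x = 40 + 72·t and substitute into x ≡ 0 (mod 5): 72·t ≡ 0 − 40 = -40 (mod 5).
    Reduce coefficients mod 5: 2·t ≡ 0 (mod 5).
    The inverse of 2 mod 5 is 3 (since 2·3 = 6 = 1·5 + 1), so t ≡ 3·0 = 0 ≡ 0 (mod 5).
    Then x = 40 + 72·0 = 40, valid modulo lcm(72, 5) = 360: x ≡ 40 (mod 360).
  Combine with x ≡ 0 (mod 11); new modulus lcm = 3960.
    Write x = 40 + 360·t and substitute into x ≡ 0 (mod 11): 360·t ≡ 0 − 40 = -40 (mod 11).
    Reduce coefficients mod 11: 8·t ≡ 4 (mod 11).
    The inverse of 8 mod 11 is 7 (since 8·7 = 56 = 5·11 + 1), so t ≡ 7·4 = 28 ≡ 6 (mod 11).
    Then x = 40 + 360·6 = 2200, valid modulo lcm(360, 11) = 3960: x ≡ 2200 (mod 3960).
Verify against each original: 2200 mod 8 = 0, 2200 mod 9 = 4, 2200 mod 5 = 0, 2200 mod 11 = 0.

x ≡ 2200 (mod 3960).


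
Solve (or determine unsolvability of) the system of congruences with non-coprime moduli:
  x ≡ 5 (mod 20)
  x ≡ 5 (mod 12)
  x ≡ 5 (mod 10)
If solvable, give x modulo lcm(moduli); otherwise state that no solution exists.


Moduli 20, 12, 10 are not pairwise coprime, so CRT works modulo lcm(m_i) when all pairwise compatibility conditions hold.
Pairwise compatibility: gcd(m_i, m_j) must divide a_i - a_j for every pair.
Merge one congruence at a time:
  Start: x ≡ 5 (mod 20).
  Combine with x ≡ 5 (mod 12): gcd(20, 12) = 4; 5 - 5 = 0, which IS divisible by 4, so compatible.
    Write x = 5 + 20·t and substitute into x ≡ 5 (mod 12): 20·t ≡ 5 − 5 = 0 (mod 12).
    Divide the congruence (and modulus) by g = 4: 5·t ≡ 0 (mod 3).
    Reduce coefficients mod 3: 2·t ≡ 0 (mod 3).
    The inverse of 2 mod 3 is 2 (since 2·2 = 4 = 1·3 + 1), so t ≡ 2·0 = 0 ≡ 0 (mod 3).
    Then x = 5 + 20·0 = 5, valid modulo lcm(20, 12) = 60: x ≡ 5 (mod 60).
  Combine with x ≡ 5 (mod 10): gcd(60, 10) = 10; 5 - 5 = 0, which IS divisible by 10, so compatible.
    Write x = 5 + 60·t and substitute into x ≡ 5 (mod 10): 60·t ≡ 5 − 5 = 0 (mod 10).
    Divide the congruence (and modulus) by g = 10: 6·t ≡ 0 (mod 1).
    Modulo 1 every t works; take t = 0.
    Then x = 5 + 60·0 = 5, valid modulo lcm(60, 10) = 60: x ≡ 5 (mod 60).
Verify: 5 mod 20 = 5, 5 mod 12 = 5, 5 mod 10 = 5.

x ≡ 5 (mod 60).


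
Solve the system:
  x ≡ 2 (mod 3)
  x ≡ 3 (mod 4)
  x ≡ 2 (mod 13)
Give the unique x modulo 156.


Moduli 3, 4, 13 are pairwise coprime; by CRT there is a unique solution modulo M = 3 · 4 · 13 = 156.
Solve pairwise, accumulating the modulus:
  Start with x ≡ 2 (mod 3).
  Combine with x ≡ 3 (mod 4): since gcd(3, 4) = 1, we get a unique residue mod 12.
    Write x = 2 + 3·t and substitute into x ≡ 3 (mod 4): 3·t ≡ 3 − 2 = 1 (mod 4).
    The inverse of 3 mod 4 is 3 (since 3·3 = 9 = 2·4 + 1), so t ≡ 3·1 = 3 ≡ 3 (mod 4).
    Then x = 2 + 3·3 = 11, valid modulo lcm(3, 4) = 12: x ≡ 11 (mod 12).
  Combine with x ≡ 2 (mod 13): since gcd(12, 13) = 1, we get a unique residue mod 156.
    Write x = 11 + 12·t and substitute into x ≡ 2 (mod 13): 12·t ≡ 2 − 11 = -9 (mod 13).
    Reduce coefficients mod 13: 12·t ≡ 4 (mod 13).
    The inverse of 12 mod 13 is 12 (since 12·12 = 144 = 11·13 + 1), so t ≡ 12·4 = 48 ≡ 9 (mod 13).
    Then x = 11 + 12·9 = 119, valid modulo lcm(12, 13) = 156: x ≡ 119 (mod 156).
Verify: 119 mod 3 = 2 ✓, 119 mod 4 = 3 ✓, 119 mod 13 = 2 ✓.

x ≡ 119 (mod 156).


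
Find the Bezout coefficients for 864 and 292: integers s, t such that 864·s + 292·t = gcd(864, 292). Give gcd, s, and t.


Euclidean algorithm on (864, 292) — divide until remainder is 0:
  864 = 2 · 292 + 280
  292 = 1 · 280 + 12
  280 = 23 · 12 + 4
  12 = 3 · 4 + 0
gcd(864, 292) = 4.
Track Bezout coefficients alongside the remainders: start with r₀ = 864 = a·1 + b·0 (s = 1, t = 0) and r₁ = 292 = a·0 + b·1 (s = 0, t = 1); each new remainder r_{k+1} = r_{k-1} − q_k·r_k inherits s_{k+1} = s_{k-1} − q_k·s_k, t_{k+1} = t_{k-1} − q_k·t_k, so r_k = a·s_k + b·t_k at every step:
  q = 2: r = 280, s = 1 − 2·0 = 1, t = 0 − 2·1 = -2  (check: 864·1 + 292·(-2) = 280)
  q = 1: r = 12, s = 0 − 1·1 = -1, t = 1 − 1·(-2) = 3  (check: 864·(-1) + 292·3 = 12)
  q = 23: r = 4, s = 1 − 23·(-1) = 24, t = -2 − 23·3 = -71  (check: 864·24 + 292·(-71) = 4)
The row with r = 4 (the gcd) gives the Bezout coefficients s = 24, t = -71.
Result: 864 · (24) + 292 · (-71) = 4.

gcd(864, 292) = 4; s = 24, t = -71 (check: 864·24 + 292·(-71) = 4).


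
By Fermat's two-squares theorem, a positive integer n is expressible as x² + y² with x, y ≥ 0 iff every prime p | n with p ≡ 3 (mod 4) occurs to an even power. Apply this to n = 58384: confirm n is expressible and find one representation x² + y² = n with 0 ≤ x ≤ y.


Step 1: Factor n = 58384 = 2^4 · 41 · 89.
Step 2: Check the mod-4 condition on each prime factor: 2 = 2 (special); 41 ≡ 1 (mod 4), exponent 1; 89 ≡ 1 (mod 4), exponent 1.
All primes ≡ 3 (mod 4) appear to even exponent (or don't appear), so by the two-squares theorem n IS expressible as a sum of two squares.
Step 3: Build a representation. Group n = k² · m with k = 4 and m = 41 · 89 = 3649 (a product of primes ≡ 1 (mod 4)); a representation of m scales to one of n via (k·x)² + (k·y)² = k²(x² + y²). Each prime p ≡ 1 (mod 4) is itself a sum of two squares; find a² by testing p − a² for a perfect square:
  41: 41 − 1² = 40, 41 − 2² = 37, 41 − 3² = 32, 41 − 4² = 25 = 5² ⇒ 41 = 4² + 5².
  89: 89 − 1² = 88, 89 − 2² = 85, 89 − 3² = 80, 89 − 4² = 73, 89 − 5² = 64 = 8² ⇒ 89 = 5² + 8².
  Combine using the Brahmagupta–Fibonacci identity (a² + b²)(c² + d²) = (ac − bd)² + (ad + bc)² = (ac + bd)² + (ad − bc)²:
  41 · 89 = 3649: from (4² + 5²)(5² + 8²), take (4·5 − 5·8, 4·8 + 5·5) = (20 − 40, 32 + 25) = (-20, 57); dropping signs (only squares matter) gives (20, 57); check 20² + 57² = 400 + 3249 = 3649 ✓.
  Scale by k = 4: (4·20, 4·57) = (80, 228).
Step 4: Order so x ≤ y and verify: 80² + 228² = 6400 + 51984 = 58384 = n. ✓

n = 58384 = 80² + 228² (one valid representation with x ≤ y).


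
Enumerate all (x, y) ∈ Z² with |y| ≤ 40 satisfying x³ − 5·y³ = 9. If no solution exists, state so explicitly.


The equation is x³ - 5y³ = 9. For fixed y, x³ = 5·y³ + 9, so a solution requires the RHS to be a perfect cube.
Strategy: iterate y from -40 to 40, compute RHS = 5·y³ + 9, and check whether it is a (positive or negative) perfect cube.
Check small values of y:
  y = 0: RHS = 9 is not a perfect cube.
  y = 1: RHS = 14 is not a perfect cube.
  y = -1: RHS = 4 is not a perfect cube.
  y = 2: RHS = 49 is not a perfect cube.
  y = -2: RHS = -31 is not a perfect cube.
  y = 3: RHS = 144 is not a perfect cube.
  y = -3: RHS = -126 is not a perfect cube.
Continuing the search up to |y| = 40 finds no solutions either.
No (x, y) in the scanned range satisfies the equation.

No integer solutions with |y| ≤ 40.


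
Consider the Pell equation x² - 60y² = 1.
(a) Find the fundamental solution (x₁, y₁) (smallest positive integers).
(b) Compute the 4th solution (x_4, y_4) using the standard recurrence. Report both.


Step 1: Find the fundamental solution (x₁, y₁) of x² - 60y² = 1.
  Expand √60 as a continued fraction. a₀ = ⌊√60⌋ = 7; iterate m_{k+1} = d_k·a_k − m_k, d_{k+1} = (60 − m_{k+1}²)/d_k, a_{k+1} = ⌊(a₀ + m_{k+1})/d_{k+1}⌋ (starting m₀ = 0, d₀ = 1), with convergents p_k = a_k·p_{k-1} + p_{k-2}, q_k = a_k·q_{k-1} + q_{k-2} (p₋₁ = 1, q₋₁ = 0):
  k = 0: a₀ = 7; p₀/q₀ = 7/1; p₀² − 60·q₀² = 49 − 60 = -11.
  k = 1: m = 7, d = 11, a = ⌊(7 + 7)/11⌋ = 1; p/q = (1·7 + 1)/(1·1 + 0) = 8/1; p² − 60·q² = 64 − 60 = 4.
  k = 2: m = 4, d = 4, a = ⌊(7 + 4)/4⌋ = 2; p/q = (2·8 + 7)/(2·1 + 1) = 23/3; p² − 60·q² = 529 − 540 = -11.
  k = 3: m = 4, d = 11, a = ⌊(7 + 4)/11⌋ = 1; p/q = (1·23 + 8)/(1·3 + 1) = 31/4; p² − 60·q² = 961 − 960 = 1.
  The first convergent with p² − 60·q² = 1 gives the fundamental solution (x₁, y₁) = (31, 4).
Step 2: Apply the recurrence (x_{n+1}, y_{n+1}) = (x₁x_n + 60y₁y_n, x₁y_n + y₁x_n) repeatedly.
  From (x_1, y_1) = (31, 4): x_2 = 31·31 + 60·4·4 = 1921; y_2 = 31·4 + 4·31 = 248.
  From (x_2, y_2) = (1921, 248): x_3 = 31·1921 + 60·4·248 = 119071; y_3 = 31·248 + 4·1921 = 15372.
  From (x_3, y_3) = (119071, 15372): x_4 = 31·119071 + 60·4·15372 = 7380481; y_4 = 31·15372 + 4·119071 = 952816.
Step 3: Verify x_4² - 60·y_4² = 54471499791361 - 54471499791360 = 1 (should be 1). ✓

(x_1, y_1) = (31, 4); (x_4, y_4) = (7380481, 952816).


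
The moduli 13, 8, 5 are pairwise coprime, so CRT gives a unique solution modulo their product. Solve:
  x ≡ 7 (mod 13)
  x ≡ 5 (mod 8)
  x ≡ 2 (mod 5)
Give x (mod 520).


Moduli 13, 8, 5 are pairwise coprime; by CRT there is a unique solution modulo M = 13 · 8 · 5 = 520.
Solve pairwise, accumulating the modulus:
  Start with x ≡ 7 (mod 13).
  Combine with x ≡ 5 (mod 8): since gcd(13, 8) = 1, we get a unique residue mod 104.
    Write x = 7 + 13·t and substitute into x ≡ 5 (mod 8): 13·t ≡ 5 − 7 = -2 (mod 8).
    Reduce coefficients mod 8: 5·t ≡ 6 (mod 8).
    The inverse of 5 mod 8 is 5 (since 5·5 = 25 = 3·8 + 1), so t ≡ 5·6 = 30 ≡ 6 (mod 8).
    Then x = 7 + 13·6 = 85, valid modulo lcm(13, 8) = 104: x ≡ 85 (mod 104).
  Combine with x ≡ 2 (mod 5): since gcd(104, 5) = 1, we get a unique residue mod 520.
    Write x = 85 + 104·t and substitute into x ≡ 2 (mod 5): 104·t ≡ 2 − 85 = -83 (mod 5).
    Reduce coefficients mod 5: 4·t ≡ 2 (mod 5).
    The inverse of 4 mod 5 is 4 (since 4·4 = 16 = 3·5 + 1), so t ≡ 4·2 = 8 ≡ 3 (mod 5).
    Then x = 85 + 104·3 = 397, valid modulo lcm(104, 5) = 520: x ≡ 397 (mod 520).
Verify: 397 mod 13 = 7 ✓, 397 mod 8 = 5 ✓, 397 mod 5 = 2 ✓.

x ≡ 397 (mod 520).


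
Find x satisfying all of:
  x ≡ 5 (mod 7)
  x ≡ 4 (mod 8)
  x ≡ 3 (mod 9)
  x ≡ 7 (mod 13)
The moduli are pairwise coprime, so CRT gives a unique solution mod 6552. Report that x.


Product of moduli M = 7 · 8 · 9 · 13 = 6552.
Merge one congruence at a time:
  Start: x ≡ 5 (mod 7).
  Combine with x ≡ 4 (mod 8); new modulus lcm = 56.
    Write x = 5 + 7·t and substitute into x ≡ 4 (mod 8): 7·t ≡ 4 − 5 = -1 (mod 8).
    Reduce coefficients mod 8: 7·t ≡ 7 (mod 8).
    The inverse of 7 mod 8 is 7 (since 7·7 = 49 = 6·8 + 1), so t ≡ 7·7 = 49 ≡ 1 (mod 8).
    Then x = 5 + 7·1 = 12, valid modulo lcm(7, 8) = 56: x ≡ 12 (mod 56).
  Combine with x ≡ 3 (mod 9); new modulus lcm = 504.
    Write x = 12 + 56·t and substitute into x ≡ 3 (mod 9): 56·t ≡ 3 − 12 = -9 (mod 9).
    Reduce coefficients mod 9: 2·t ≡ 0 (mod 9).
    The inverse of 2 mod 9 is 5 (since 2·5 = 10 = 1·9 + 1), so t ≡ 5·0 = 0 ≡ 0 (mod 9).
    Then x = 12 + 56·0 = 12, valid modulo lcm(56, 9) = 504: x ≡ 12 (mod 504).
  Combine with x ≡ 7 (mod 13); new modulus lcm = 6552.
    Write x = 12 + 504·t and substitute into x ≡ 7 (mod 13): 504·t ≡ 7 − 12 = -5 (mod 13).
    Reduce coefficients mod 13: 10·t ≡ 8 (mod 13).
    The inverse of 10 mod 13 is 4 (since 10·4 = 40 = 3·13 + 1), so t ≡ 4·8 = 32 ≡ 6 (mod 13).
    Then x = 12 + 504·6 = 3036, valid modulo lcm(504, 13) = 6552: x ≡ 3036 (mod 6552).
Verify against each original: 3036 mod 7 = 5, 3036 mod 8 = 4, 3036 mod 9 = 3, 3036 mod 13 = 7.

x ≡ 3036 (mod 6552).
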